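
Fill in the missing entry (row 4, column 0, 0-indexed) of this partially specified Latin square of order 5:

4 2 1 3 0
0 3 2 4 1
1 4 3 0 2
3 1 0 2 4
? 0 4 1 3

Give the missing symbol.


Row 4 contains symbols [0, 1, 3, 4] — missing [2].
Column 0 contains symbols [0, 1, 3, 4] — missing [2].
The missing symbol must appear in both missing sets; intersection = [2].
Therefore the hidden value is 2.

Missing value = 2.


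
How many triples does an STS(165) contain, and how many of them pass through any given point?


An STS(v) is a 2-(v, 3, 1) BIBD: block size k = 3, λ = 1.
Replication: r(k − 1) = λ(v − 1) ⇒ r·2 = 165 − 1 = 164 ⇒ r = 82.
Block count: bk = vr ⇒ b·3 = 165·82 = 13530 ⇒ b = 4510.
(Check via b = v(v − 1)/6 = 165·164/6 = 27060/6 = 4510.)

r = 82, b = 4510.


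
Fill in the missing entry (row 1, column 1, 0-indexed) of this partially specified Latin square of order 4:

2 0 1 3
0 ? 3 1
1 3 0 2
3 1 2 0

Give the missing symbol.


Row 1 contains symbols [0, 1, 3] — missing [2].
Column 1 contains symbols [0, 1, 3] — missing [2].
The missing symbol must appear in both missing sets; intersection = [2].
Therefore the hidden value is 2.

Missing value = 2.


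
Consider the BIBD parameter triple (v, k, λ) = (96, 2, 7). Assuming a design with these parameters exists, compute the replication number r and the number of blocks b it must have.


Any 2-(v, k, λ) BIBD satisfies two necessary conditions:
  (i)  Each point sits in r blocks, and counting incidences through any fixed point gives r(k − 1) = λ(v − 1), so r = λ(v − 1)/(k − 1).
  (ii) Total incidences bk = vr, so b = vr/k.
Step 1: r = λ(v − 1)/(k − 1) = 7·(96 − 1)/(2 − 1) = 7·95/1 = 665/1 = 665.
Step 2: b = vr/k = 96·665/2 = 63840/2 = 31920.
Check integrality: r = 665 ∈ Z ✓, b = 31920 ∈ Z ✓.
(These identities are necessary conditions: they determine r and b for any design with these parameters, but do not by themselves prove that one exists.)

r = 665, b = 31920.


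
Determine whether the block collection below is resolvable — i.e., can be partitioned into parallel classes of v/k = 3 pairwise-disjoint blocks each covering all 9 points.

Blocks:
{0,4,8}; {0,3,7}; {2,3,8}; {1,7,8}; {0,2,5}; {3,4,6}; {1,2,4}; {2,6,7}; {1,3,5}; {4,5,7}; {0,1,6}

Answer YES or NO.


v = 9, block size k = 3, number of blocks = 11.
For resolvability, blocks must partition into parallel classes of size v/k = 3.
Total blocks must therefore be a multiple of 3: 11 = 3·3 + 2 ⇒ not divisible ✗.
Resolvable? NO.

NO


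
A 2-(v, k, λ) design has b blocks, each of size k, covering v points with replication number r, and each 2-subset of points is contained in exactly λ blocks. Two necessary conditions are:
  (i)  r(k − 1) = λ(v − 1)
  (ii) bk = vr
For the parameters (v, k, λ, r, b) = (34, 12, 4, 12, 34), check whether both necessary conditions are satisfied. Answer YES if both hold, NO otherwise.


Condition (i): r(k − 1) = 12·11 = 132; λ(v − 1) = 4·33 = 132. Match? YES.
Condition (ii): bk = 34·12 = 408; vr = 34·12 = 408. Match? YES.
Both conditions hold? YES.

YES


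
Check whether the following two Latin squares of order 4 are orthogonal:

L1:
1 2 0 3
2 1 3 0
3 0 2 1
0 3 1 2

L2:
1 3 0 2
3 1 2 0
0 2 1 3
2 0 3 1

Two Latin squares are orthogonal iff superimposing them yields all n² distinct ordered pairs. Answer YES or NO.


Form the n² = 16 superimposed pairs (L1[i][j], L2[i][j]), row by row (rows and columns indexed from 0):
row 0: (1,1) (2,3) (0,0) (3,2)
row 1: (2,3) (1,1) (3,2) (0,0)
row 2: (3,0) (0,2) (2,1) (1,3)
row 3: (0,2) (3,0) (1,3) (2,1)
Orthogonality requires all 16 pairs distinct.
But the pair (2,3) repeats: cell (0,1) has L1 = 2, L2 = 3, and cell (1,0) has L1 = 2, L2 = 3.
A repeated pair means some other pair never occurs (only 8 distinct pairs out of 16), so the squares are not orthogonal.
Conclusion: NO.

NO


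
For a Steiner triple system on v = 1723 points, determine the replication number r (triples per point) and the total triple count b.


An STS(v) is a 2-(v, 3, 1) BIBD: block size k = 3, λ = 1.
Replication: r(k − 1) = λ(v − 1) ⇒ r·2 = 1723 − 1 = 1722 ⇒ r = 861.
Block count: bk = vr ⇒ b·3 = 1723·861 = 1483503 ⇒ b = 494501.
(Check via b = v(v − 1)/6 = 1723·1722/6 = 2967006/6 = 494501.)

r = 861, b = 494501.


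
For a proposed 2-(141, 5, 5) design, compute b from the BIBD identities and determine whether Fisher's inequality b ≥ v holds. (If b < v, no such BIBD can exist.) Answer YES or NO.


b = λv(v − 1)/(k(k − 1)) = 5·141·140/(5·4) = 98700/20 = 4935.
Compare with v = 141: b ≥ v, so Fisher's inequality holds.

YES


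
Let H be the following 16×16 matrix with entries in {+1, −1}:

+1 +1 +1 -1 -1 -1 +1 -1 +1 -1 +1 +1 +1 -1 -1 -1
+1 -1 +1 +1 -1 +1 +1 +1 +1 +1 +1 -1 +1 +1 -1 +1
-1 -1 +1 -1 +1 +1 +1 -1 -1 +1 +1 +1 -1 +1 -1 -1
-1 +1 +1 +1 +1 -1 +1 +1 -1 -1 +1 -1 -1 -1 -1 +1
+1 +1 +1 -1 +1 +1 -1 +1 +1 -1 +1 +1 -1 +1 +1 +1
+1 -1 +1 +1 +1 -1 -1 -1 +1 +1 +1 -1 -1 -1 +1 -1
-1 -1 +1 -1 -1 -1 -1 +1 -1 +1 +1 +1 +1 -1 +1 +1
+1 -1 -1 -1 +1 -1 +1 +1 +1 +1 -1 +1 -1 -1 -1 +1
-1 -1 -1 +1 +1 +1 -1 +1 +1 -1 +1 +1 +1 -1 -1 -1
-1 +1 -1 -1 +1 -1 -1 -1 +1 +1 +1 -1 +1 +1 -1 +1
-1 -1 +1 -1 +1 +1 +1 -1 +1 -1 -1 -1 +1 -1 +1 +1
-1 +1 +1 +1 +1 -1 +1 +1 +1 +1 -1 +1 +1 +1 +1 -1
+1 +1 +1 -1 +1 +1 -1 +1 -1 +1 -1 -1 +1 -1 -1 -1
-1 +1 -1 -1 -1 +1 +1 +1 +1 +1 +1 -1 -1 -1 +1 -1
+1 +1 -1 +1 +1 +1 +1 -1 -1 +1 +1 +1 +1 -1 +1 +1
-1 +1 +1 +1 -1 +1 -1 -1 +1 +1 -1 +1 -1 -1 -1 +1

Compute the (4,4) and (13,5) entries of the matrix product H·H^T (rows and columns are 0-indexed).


Row 4 of H: [1, 1, 1, -1, 1, 1, -1, 1, 1, -1, 1, 1, -1, 1, 1, 1].
Row 5 of H: [1, -1, 1, 1, 1, -1, -1, -1, 1, 1, 1, -1, -1, -1, 1, -1].
Row 13 of H: [-1, 1, -1, -1, -1, 1, 1, 1, 1, 1, 1, -1, -1, -1, 1, -1].
(H·H^T)[4][4] = Σ_j H[4][j]·H[4][j] = (1)² + (1)² + (1)² + (-1)² + (1)² + (1)² + (-1)² + (1)² + (1)² + (-1)² + (1)² + (1)² + (-1)² + (1)² + (1)² + (1)² = 1 + 1 + 1 + 1 + 1 + 1 + 1 + 1 + 1 + 1 + 1 + 1 + 1 + 1 + 1 + 1 = 16.
(H·H^T)[13][5] = Σ_j H[13][j]·H[5][j] = (-1)·(1) + (1)·(-1) + (-1)·(1) + (-1)·(1) + (-1)·(1) + (1)·(-1) + (1)·(-1) + (1)·(-1) + (1)·(1) + (1)·(1) + (1)·(1) + (-1)·(-1) + (-1)·(-1) + (-1)·(-1) + (1)·(1) + (-1)·(-1) = -1 + -1 + -1 + -1 + -1 + -1 + -1 + -1 + 1 + 1 + 1 + 1 + 1 + 1 + 1 + 1 = 0.
So rows 13 and 5 are orthogonal; the diagonal entry equals n = 16.

(4,4) entry = 16; (13,5) entry = 0.


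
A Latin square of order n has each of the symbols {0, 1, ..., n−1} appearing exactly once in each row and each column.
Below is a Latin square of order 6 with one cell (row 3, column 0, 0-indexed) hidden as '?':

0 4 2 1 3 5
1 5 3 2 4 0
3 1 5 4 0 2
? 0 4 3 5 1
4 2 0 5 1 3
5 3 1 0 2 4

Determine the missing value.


Row 3 contains symbols [0, 1, 3, 4, 5] — missing [2].
Column 0 contains symbols [0, 1, 3, 4, 5] — missing [2].
The missing symbol must appear in both missing sets; intersection = [2].
Therefore the hidden value is 2.

Missing value = 2.


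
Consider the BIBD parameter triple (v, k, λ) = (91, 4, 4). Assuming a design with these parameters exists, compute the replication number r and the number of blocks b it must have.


Any 2-(v, k, λ) BIBD satisfies two necessary conditions:
  (i)  Each point sits in r blocks, and counting incidences through any fixed point gives r(k − 1) = λ(v − 1), so r = λ(v − 1)/(k − 1).
  (ii) Total incidences bk = vr, so b = vr/k.
Step 1: r = λ(v − 1)/(k − 1) = 4·(91 − 1)/(4 − 1) = 4·90/3 = 360/3 = 120.
Step 2: b = vr/k = 91·120/4 = 10920/4 = 2730.
Check integrality: r = 120 ∈ Z ✓, b = 2730 ∈ Z ✓.
(These identities are necessary conditions: they determine r and b for any design with these parameters, but do not by themselves prove that one exists.)

r = 120, b = 2730.


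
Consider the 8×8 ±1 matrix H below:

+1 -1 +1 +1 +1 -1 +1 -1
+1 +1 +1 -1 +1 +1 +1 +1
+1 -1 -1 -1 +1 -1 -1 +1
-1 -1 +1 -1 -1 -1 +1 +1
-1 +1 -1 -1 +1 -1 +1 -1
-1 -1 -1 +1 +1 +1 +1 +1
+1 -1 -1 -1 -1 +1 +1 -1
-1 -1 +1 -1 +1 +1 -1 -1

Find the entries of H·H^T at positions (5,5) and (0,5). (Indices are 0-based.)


Row 0 of H: [1, -1, 1, 1, 1, -1, 1, -1].
Row 5 of H: [-1, -1, -1, 1, 1, 1, 1, 1].
(H·H^T)[5][5] = Σ_j H[5][j]·H[5][j] = (-1)² + (-1)² + (-1)² + (1)² + (1)² + (1)² + (1)² + (1)² = 1 + 1 + 1 + 1 + 1 + 1 + 1 + 1 = 8.
(H·H^T)[0][5] = Σ_j H[0][j]·H[5][j] = (1)·(-1) + (-1)·(-1) + (1)·(-1) + (1)·(1) + (1)·(1) + (-1)·(1) + (1)·(1) + (-1)·(1) = -1 + 1 + -1 + 1 + 1 + -1 + 1 + -1 = 0.
So rows 0 and 5 are orthogonal; the diagonal entry equals n = 8.

(5,5) entry = 8; (0,5) entry = 0.


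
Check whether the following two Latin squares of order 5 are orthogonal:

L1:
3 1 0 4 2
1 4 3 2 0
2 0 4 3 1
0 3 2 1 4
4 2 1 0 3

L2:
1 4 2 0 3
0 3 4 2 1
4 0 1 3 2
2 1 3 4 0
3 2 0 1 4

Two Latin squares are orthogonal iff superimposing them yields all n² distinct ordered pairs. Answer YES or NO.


Form the n² = 25 superimposed pairs (L1[i][j], L2[i][j]), row by row (rows and columns indexed from 0):
row 0: (3,1) (1,4) (0,2) (4,0) (2,3)
row 1: (1,0) (4,3) (3,4) (2,2) (0,1)
row 2: (2,4) (0,0) (4,1) (3,3) (1,2)
row 3: (0,2) (3,1) (2,3) (1,4) (4,0)
row 4: (4,3) (2,2) (1,0) (0,1) (3,4)
Orthogonality requires all 25 pairs distinct.
But the pair (0,2) repeats: cell (0,2) has L1 = 0, L2 = 2, and cell (3,0) has L1 = 0, L2 = 2.
A repeated pair means some other pair never occurs (only 15 distinct pairs out of 25), so the squares are not orthogonal.
Conclusion: NO.

NO


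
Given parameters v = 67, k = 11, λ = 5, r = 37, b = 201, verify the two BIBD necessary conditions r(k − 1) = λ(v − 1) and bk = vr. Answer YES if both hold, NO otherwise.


Condition (i): r(k − 1) = 37·10 = 370; λ(v − 1) = 5·66 = 330. Match? NO.
Condition (ii): bk = 201·11 = 2211; vr = 67·37 = 2479. Match? NO.
Both conditions hold? NO.

NO


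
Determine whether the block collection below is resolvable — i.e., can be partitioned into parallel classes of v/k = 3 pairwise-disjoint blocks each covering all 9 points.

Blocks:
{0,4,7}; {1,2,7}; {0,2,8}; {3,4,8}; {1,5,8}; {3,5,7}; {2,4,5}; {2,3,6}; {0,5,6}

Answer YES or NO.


v = 9, block size k = 3, number of blocks = 9.
For resolvability, blocks must partition into parallel classes of size v/k = 3.
Total blocks must therefore be a multiple of 3: 9 = 3·3 + 0 ⇒ divisible ✓.
Consider block {0,2,8}. The only other block(s) in the collection disjoint from it are {3,5,7} — just 1 block(s). Any parallel class containing {0,2,8} would need 2 other blocks each disjoint from it, so no parallel class of size 3 can contain {0,2,8}.
Since every block must belong to some parallel class in a resolution, the collection cannot be partitioned into parallel classes.
Resolvable? NO.

NO


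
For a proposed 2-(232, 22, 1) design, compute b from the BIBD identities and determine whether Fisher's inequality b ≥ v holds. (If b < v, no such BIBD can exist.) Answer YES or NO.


b = λv(v − 1)/(k(k − 1)) = 1·232·231/(22·21) = 53592/462 = 116.
Compare with v = 232: b < v, so Fisher's inequality fails.

NO


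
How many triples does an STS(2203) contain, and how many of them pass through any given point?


An STS(v) is a 2-(v, 3, 1) BIBD: block size k = 3, λ = 1.
Replication: r(k − 1) = λ(v − 1) ⇒ r·2 = 2203 − 1 = 2202 ⇒ r = 1101.
Block count: bk = vr ⇒ b·3 = 2203·1101 = 2425503 ⇒ b = 808501.

r = 1101, b = 808501.


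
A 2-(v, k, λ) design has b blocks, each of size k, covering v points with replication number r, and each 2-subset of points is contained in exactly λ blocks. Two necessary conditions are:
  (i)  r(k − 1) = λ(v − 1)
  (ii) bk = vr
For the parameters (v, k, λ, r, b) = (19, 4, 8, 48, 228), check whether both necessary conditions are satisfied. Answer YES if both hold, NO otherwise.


Condition (i): r(k − 1) = 48·3 = 144; λ(v − 1) = 8·18 = 144. Match? YES.
Condition (ii): bk = 228·4 = 912; vr = 19·48 = 912. Match? YES.
Both conditions hold? YES.

YES


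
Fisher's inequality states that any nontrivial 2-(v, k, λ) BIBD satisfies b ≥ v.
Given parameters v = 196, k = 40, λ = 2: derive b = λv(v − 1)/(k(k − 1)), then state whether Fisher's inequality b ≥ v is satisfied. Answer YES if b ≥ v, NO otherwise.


r = λ(v − 1)/(k − 1) = 2·195/39 = 10.
b = vr/k = 196·10/40 = 49.
Fisher's inequality: b ≥ v ⇔ 49 ≥ 196? NO.

NO


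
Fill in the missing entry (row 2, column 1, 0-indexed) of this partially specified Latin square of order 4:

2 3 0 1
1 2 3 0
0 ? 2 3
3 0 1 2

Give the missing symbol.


Row 2 contains symbols [0, 2, 3] — missing [1].
Column 1 contains symbols [0, 2, 3] — missing [1].
The missing symbol must appear in both missing sets; intersection = [1].
Therefore the hidden value is 1.

Missing value = 1.


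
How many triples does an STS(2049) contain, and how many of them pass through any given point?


An STS(v) is a 2-(v, 3, 1) BIBD: block size k = 3, λ = 1.
Replication: r(k − 1) = λ(v − 1) ⇒ r·2 = 2049 − 1 = 2048 ⇒ r = 1024.
Block count: bk = vr ⇒ b·3 = 2049·1024 = 2098176 ⇒ b = 699392.

r = 1024, b = 699392.


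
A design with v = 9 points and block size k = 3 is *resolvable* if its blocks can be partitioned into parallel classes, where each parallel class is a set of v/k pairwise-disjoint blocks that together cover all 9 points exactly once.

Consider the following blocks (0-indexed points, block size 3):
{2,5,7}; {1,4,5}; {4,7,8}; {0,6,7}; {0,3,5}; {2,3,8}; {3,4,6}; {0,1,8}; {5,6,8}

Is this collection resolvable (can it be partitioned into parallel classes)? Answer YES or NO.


v = 9, block size k = 3, number of blocks = 9.
For resolvability, blocks must partition into parallel classes of size v/k = 3.
Total blocks must therefore be a multiple of 3: 9 = 3·3 + 0 ⇒ divisible ✓.
Consider block {4,7,8}. The only other block(s) in the collection disjoint from it are {0,3,5} — just 1 block(s). Any parallel class containing {4,7,8} would need 2 other blocks each disjoint from it, so no parallel class of size 3 can contain {4,7,8}.
Since every block must belong to some parallel class in a resolution, the collection cannot be partitioned into parallel classes.
Resolvable? NO.

NO


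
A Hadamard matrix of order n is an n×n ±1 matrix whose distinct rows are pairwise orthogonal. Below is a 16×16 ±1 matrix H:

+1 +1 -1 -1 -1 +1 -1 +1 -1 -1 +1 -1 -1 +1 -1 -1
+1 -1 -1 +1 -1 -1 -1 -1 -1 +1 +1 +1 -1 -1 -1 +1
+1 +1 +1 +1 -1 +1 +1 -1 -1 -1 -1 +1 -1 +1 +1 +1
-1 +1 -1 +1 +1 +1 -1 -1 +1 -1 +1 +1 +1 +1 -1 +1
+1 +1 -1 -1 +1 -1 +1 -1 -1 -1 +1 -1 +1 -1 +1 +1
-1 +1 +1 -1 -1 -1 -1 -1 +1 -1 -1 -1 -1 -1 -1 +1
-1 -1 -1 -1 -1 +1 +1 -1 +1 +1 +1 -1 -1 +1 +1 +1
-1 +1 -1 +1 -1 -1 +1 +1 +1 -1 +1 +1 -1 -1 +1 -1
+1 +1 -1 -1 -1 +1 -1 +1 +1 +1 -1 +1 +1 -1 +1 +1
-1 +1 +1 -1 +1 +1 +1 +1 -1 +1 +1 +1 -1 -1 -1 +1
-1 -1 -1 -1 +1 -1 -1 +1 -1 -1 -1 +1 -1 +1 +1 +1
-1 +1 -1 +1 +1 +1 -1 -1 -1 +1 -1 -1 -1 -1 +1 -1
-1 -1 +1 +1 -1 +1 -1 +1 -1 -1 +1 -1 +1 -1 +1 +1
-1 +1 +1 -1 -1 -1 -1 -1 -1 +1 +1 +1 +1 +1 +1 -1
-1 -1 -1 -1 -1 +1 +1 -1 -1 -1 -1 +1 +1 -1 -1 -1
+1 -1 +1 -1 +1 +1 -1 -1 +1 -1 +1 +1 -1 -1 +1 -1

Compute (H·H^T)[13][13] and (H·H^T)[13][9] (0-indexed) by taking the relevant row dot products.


Row 9 of H: [-1, 1, 1, -1, 1, 1, 1, 1, -1, 1, 1, 1, -1, -1, -1, 1].
Row 13 of H: [-1, 1, 1, -1, -1, -1, -1, -1, -1, 1, 1, 1, 1, 1, 1, -1].
(H·H^T)[13][13] = Σ_j H[13][j]·H[13][j] = (-1)² + (1)² + (1)² + (-1)² + (-1)² + (-1)² + (-1)² + (-1)² + (-1)² + (1)² + (1)² + (1)² + (1)² + (1)² + (1)² + (-1)² = 1 + 1 + 1 + 1 + 1 + 1 + 1 + 1 + 1 + 1 + 1 + 1 + 1 + 1 + 1 + 1 = 16.
(H·H^T)[13][9] = Σ_j H[13][j]·H[9][j] = (-1)·(-1) + (1)·(1) + (1)·(1) + (-1)·(-1) + (-1)·(1) + (-1)·(1) + (-1)·(1) + (-1)·(1) + (-1)·(-1) + (1)·(1) + (1)·(1) + (1)·(1) + (1)·(-1) + (1)·(-1) + (1)·(-1) + (-1)·(1) = 1 + 1 + 1 + 1 + -1 + -1 + -1 + -1 + 1 + 1 + 1 + 1 + -1 + -1 + -1 + -1 = 0.
So rows 13 and 9 are orthogonal; the diagonal entry equals n = 16.

(13,13) entry = 16; (13,9) entry = 0.


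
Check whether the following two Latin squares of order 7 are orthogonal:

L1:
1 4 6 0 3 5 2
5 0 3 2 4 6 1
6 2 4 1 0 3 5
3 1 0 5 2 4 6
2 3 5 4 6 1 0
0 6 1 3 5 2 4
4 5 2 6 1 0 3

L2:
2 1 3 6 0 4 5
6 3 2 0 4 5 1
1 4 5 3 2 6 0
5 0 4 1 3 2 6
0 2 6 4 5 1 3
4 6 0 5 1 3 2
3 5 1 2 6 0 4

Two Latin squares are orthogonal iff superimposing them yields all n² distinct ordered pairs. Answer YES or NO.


Form the n² = 49 superimposed pairs (L1[i][j], L2[i][j]), row by row (rows and columns indexed from 0):
row 0: (1,2) (4,1) (6,3) (0,6) (3,0) (5,4) (2,5)
row 1: (5,6) (0,3) (3,2) (2,0) (4,4) (6,5) (1,1)
row 2: (6,1) (2,4) (4,5) (1,3) (0,2) (3,6) (5,0)
row 3: (3,5) (1,0) (0,4) (5,1) (2,3) (4,2) (6,6)
row 4: (2,0) (3,2) (5,6) (4,4) (6,5) (1,1) (0,3)
row 5: (0,4) (6,6) (1,0) (3,5) (5,1) (2,3) (4,2)
row 6: (4,3) (5,5) (2,1) (6,2) (1,6) (0,0) (3,4)
Orthogonality requires all 49 pairs distinct.
But the pair (2,0) repeats: cell (1,3) has L1 = 2, L2 = 0, and cell (4,0) has L1 = 2, L2 = 0.
A repeated pair means some other pair never occurs (only 35 distinct pairs out of 49), so the squares are not orthogonal.
Conclusion: NO.

NO


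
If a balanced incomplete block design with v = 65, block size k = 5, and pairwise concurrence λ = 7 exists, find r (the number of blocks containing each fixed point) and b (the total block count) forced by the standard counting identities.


Any 2-(v, k, λ) BIBD satisfies two necessary conditions:
  (i)  Each point sits in r blocks, and counting incidences through any fixed point gives r(k − 1) = λ(v − 1), so r = λ(v − 1)/(k − 1).
  (ii) Total incidences bk = vr, so b = vr/k.
Step 1: r = λ(v − 1)/(k − 1) = 7·(65 − 1)/(5 − 1) = 7·64/4 = 448/4 = 112.
Step 2: b = vr/k = 65·112/5 = 7280/5 = 1456.
Check integrality: r = 112 ∈ Z ✓, b = 1456 ∈ Z ✓.
(These identities are necessary conditions: they determine r and b for any design with these parameters, but do not by themselves prove that one exists.)

r = 112, b = 1456.


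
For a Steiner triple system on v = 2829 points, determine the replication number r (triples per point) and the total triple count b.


An STS(v) is a 2-(v, 3, 1) BIBD: block size k = 3, λ = 1.
Replication: r(k − 1) = λ(v − 1) ⇒ r·2 = 2829 − 1 = 2828 ⇒ r = 1414.
Block count: bk = vr ⇒ b·3 = 2829·1414 = 4000206 ⇒ b = 1333402.

r = 1414, b = 1333402.


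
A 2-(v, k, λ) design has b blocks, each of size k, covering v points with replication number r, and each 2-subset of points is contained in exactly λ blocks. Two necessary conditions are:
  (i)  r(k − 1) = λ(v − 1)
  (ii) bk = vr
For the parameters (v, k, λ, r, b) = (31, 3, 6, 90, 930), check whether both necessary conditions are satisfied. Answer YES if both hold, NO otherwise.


Condition (i): r(k − 1) = 90·2 = 180; λ(v − 1) = 6·30 = 180. Match? YES.
Condition (ii): bk = 930·3 = 2790; vr = 31·90 = 2790. Match? YES.
Both conditions hold? YES.

YES


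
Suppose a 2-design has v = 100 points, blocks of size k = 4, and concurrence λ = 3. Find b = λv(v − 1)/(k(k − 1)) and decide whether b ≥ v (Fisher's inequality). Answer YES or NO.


r = λ(v − 1)/(k − 1) = 3·99/3 = 99.
b = vr/k = 100·99/4 = 2475.
Fisher's inequality: b ≥ v ⇔ 2475 ≥ 100? YES.

YES


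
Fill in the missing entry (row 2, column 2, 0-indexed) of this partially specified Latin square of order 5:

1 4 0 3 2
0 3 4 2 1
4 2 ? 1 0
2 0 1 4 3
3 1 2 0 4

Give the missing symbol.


Row 2 contains symbols [0, 1, 2, 4] — missing [3].
Column 2 contains symbols [0, 1, 2, 4] — missing [3].
The missing symbol must appear in both missing sets; intersection = [3].
Therefore the hidden value is 3.

Missing value = 3.


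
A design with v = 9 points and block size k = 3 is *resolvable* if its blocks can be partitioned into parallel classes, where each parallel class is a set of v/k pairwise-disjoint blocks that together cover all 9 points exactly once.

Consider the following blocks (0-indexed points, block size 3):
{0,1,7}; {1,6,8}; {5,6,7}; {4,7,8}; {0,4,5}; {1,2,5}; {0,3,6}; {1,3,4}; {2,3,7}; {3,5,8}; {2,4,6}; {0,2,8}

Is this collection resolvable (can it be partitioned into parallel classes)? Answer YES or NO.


v = 9, block size k = 3, number of blocks = 12.
For resolvability, blocks must partition into parallel classes of size v/k = 3.
Total blocks must therefore be a multiple of 3: 12 = 3·4 + 0 ⇒ divisible ✓.
Greedy packing gives 4 candidate class(es). Each should be a full parallel class (size 3, covers all 9 points).
  Class 1 (3 blocks): {0,1,7}; {3,5,8}; {2,4,6}. Points covered: [0, 1, 2, 3, 4, 5, 6, 7, 8].
  Class 2 (3 blocks): {1,6,8}; {0,4,5}; {2,3,7}. Points covered: [0, 1, 2, 3, 4, 5, 6, 7, 8].
  Class 3 (3 blocks): {5,6,7}; {1,3,4}; {0,2,8}. Points covered: [0, 1, 2, 3, 4, 5, 6, 7, 8].
  Class 4 (3 blocks): {4,7,8}; {1,2,5}; {0,3,6}. Points covered: [0, 1, 2, 3, 4, 5, 6, 7, 8].
All classes full (size 3)? YES. All classes cover every point? YES.
Resolvable? YES.

YES


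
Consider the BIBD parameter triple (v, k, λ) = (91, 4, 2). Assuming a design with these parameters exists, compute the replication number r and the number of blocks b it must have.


Any 2-(v, k, λ) BIBD satisfies two necessary conditions:
  (i)  Each point sits in r blocks, and counting incidences through any fixed point gives r(k − 1) = λ(v − 1), so r = λ(v − 1)/(k − 1).
  (ii) Total incidences bk = vr, so b = vr/k.
Step 1: r = λ(v − 1)/(k − 1) = 2·(91 − 1)/(4 − 1) = 2·90/3 = 180/3 = 60.
Step 2: b = vr/k = 91·60/4 = 5460/4 = 1365.
Check integrality: r = 60 ∈ Z ✓, b = 1365 ∈ Z ✓.
(These identities are necessary conditions: they determine r and b for any design with these parameters, but do not by themselves prove that one exists.)

r = 60, b = 1365.


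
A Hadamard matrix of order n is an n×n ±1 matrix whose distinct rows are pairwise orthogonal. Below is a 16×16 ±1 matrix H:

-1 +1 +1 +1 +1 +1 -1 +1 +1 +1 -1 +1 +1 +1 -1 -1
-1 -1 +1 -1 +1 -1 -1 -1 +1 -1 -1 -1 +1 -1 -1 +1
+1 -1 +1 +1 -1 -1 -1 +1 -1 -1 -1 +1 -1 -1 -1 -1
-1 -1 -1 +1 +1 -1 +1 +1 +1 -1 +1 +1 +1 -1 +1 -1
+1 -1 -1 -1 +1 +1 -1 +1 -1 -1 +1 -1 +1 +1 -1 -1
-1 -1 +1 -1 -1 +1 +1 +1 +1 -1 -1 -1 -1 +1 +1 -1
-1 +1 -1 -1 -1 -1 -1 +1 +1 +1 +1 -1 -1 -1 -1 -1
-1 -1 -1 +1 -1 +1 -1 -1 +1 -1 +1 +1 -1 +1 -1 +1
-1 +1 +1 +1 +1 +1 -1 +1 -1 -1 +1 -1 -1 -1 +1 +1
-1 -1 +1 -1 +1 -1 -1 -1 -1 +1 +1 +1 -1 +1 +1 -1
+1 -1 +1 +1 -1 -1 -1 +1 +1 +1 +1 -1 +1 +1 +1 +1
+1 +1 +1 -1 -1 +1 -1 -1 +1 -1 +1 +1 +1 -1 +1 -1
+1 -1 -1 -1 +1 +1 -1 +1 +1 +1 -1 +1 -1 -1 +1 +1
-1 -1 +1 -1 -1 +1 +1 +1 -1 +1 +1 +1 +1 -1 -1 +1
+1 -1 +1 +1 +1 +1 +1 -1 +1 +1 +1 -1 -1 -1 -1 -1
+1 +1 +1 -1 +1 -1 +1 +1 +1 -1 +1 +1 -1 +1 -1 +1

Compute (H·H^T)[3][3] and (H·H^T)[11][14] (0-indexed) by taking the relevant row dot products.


Row 3 of H: [-1, -1, -1, 1, 1, -1, 1, 1, 1, -1, 1, 1, 1, -1, 1, -1].
Row 11 of H: [1, 1, 1, -1, -1, 1, -1, -1, 1, -1, 1, 1, 1, -1, 1, -1].
Row 14 of H: [1, -1, 1, 1, 1, 1, 1, -1, 1, 1, 1, -1, -1, -1, -1, -1].
(H·H^T)[3][3] = Σ_j H[3][j]·H[3][j] = (-1)² + (-1)² + (-1)² + (1)² + (1)² + (-1)² + (1)² + (1)² + (1)² + (-1)² + (1)² + (1)² + (1)² + (-1)² + (1)² + (-1)² = 1 + 1 + 1 + 1 + 1 + 1 + 1 + 1 + 1 + 1 + 1 + 1 + 1 + 1 + 1 + 1 = 16.
(H·H^T)[11][14] = Σ_j H[11][j]·H[14][j] = (1)·(1) + (1)·(-1) + (1)·(1) + (-1)·(1) + (-1)·(1) + (1)·(1) + (-1)·(1) + (-1)·(-1) + (1)·(1) + (-1)·(1) + (1)·(1) + (1)·(-1) + (1)·(-1) + (-1)·(-1) + (1)·(-1) + (-1)·(-1) = 1 + -1 + 1 + -1 + -1 + 1 + -1 + 1 + 1 + -1 + 1 + -1 + -1 + 1 + -1 + 1 = 0.
So rows 11 and 14 are orthogonal; the diagonal entry equals n = 16.

(3,3) entry = 16; (11,14) entry = 0.


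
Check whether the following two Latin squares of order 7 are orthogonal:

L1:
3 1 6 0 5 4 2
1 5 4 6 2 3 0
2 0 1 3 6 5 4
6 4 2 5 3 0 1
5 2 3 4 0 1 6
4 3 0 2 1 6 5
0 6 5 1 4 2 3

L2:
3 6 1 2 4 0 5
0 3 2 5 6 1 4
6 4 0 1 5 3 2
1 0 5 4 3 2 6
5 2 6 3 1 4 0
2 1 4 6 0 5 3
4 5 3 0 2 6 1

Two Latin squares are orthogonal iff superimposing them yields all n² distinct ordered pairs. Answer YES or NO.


Form the n² = 49 superimposed pairs (L1[i][j], L2[i][j]), row by row (rows and columns indexed from 0):
row 0: (3,3) (1,6) (6,1) (0,2) (5,4) (4,0) (2,5)
row 1: (1,0) (5,3) (4,2) (6,5) (2,6) (3,1) (0,4)
row 2: (2,6) (0,4) (1,0) (3,1) (6,5) (5,3) (4,2)
row 3: (6,1) (4,0) (2,5) (5,4) (3,3) (0,2) (1,6)
row 4: (5,5) (2,2) (3,6) (4,3) (0,1) (1,4) (6,0)
row 5: (4,2) (3,1) (0,4) (2,6) (1,0) (6,5) (5,3)
row 6: (0,4) (6,5) (5,3) (1,0) (4,2) (2,6) (3,1)
Orthogonality requires all 49 pairs distinct.
But the pair (2,6) repeats: cell (1,4) has L1 = 2, L2 = 6, and cell (2,0) has L1 = 2, L2 = 6.
A repeated pair means some other pair never occurs (only 21 distinct pairs out of 49), so the squares are not orthogonal.
Conclusion: NO.

NO


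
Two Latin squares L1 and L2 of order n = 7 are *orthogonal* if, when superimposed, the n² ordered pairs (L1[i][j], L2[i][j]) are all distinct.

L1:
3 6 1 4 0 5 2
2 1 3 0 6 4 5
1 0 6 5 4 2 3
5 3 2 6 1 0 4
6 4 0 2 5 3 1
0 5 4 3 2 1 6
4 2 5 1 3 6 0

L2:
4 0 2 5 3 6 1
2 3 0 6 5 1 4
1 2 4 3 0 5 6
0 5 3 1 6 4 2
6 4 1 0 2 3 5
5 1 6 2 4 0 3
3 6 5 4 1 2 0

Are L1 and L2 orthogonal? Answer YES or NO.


Form the n² = 49 superimposed pairs (L1[i][j], L2[i][j]), row by row (rows and columns indexed from 0):
row 0: (3,4) (6,0) (1,2) (4,5) (0,3) (5,6) (2,1)
row 1: (2,2) (1,3) (3,0) (0,6) (6,5) (4,1) (5,4)
row 2: (1,1) (0,2) (6,4) (5,3) (4,0) (2,5) (3,6)
row 3: (5,0) (3,5) (2,3) (6,1) (1,6) (0,4) (4,2)
row 4: (6,6) (4,4) (0,1) (2,0) (5,2) (3,3) (1,5)
row 5: (0,5) (5,1) (4,6) (3,2) (2,4) (1,0) (6,3)
row 6: (4,3) (2,6) (5,5) (1,4) (3,1) (6,2) (0,0)
Orthogonality requires all 49 pairs distinct.
Check by first coordinate: for each symbol s of L1, list the L2 entries in the n cells where L1 = s; they must all differ.
  L1 = 0: L2 entries (in reading order) 3, 6, 2, 4, 1, 5, 0 — all 7 distinct ✓
  L1 = 1: L2 entries (in reading order) 2, 3, 1, 6, 5, 0, 4 — all 7 distinct ✓
  L1 = 2: L2 entries (in reading order) 1, 2, 5, 3, 0, 4, 6 — all 7 distinct ✓
  L1 = 3: L2 entries (in reading order) 4, 0, 6, 5, 3, 2, 1 — all 7 distinct ✓
  L1 = 4: L2 entries (in reading order) 5, 1, 0, 2, 4, 6, 3 — all 7 distinct ✓
  L1 = 5: L2 entries (in reading order) 6, 4, 3, 0, 2, 1, 5 — all 7 distinct ✓
  L1 = 6: L2 entries (in reading order) 0, 5, 4, 1, 6, 3, 2 — all 7 distinct ✓
Every symbol of L1 meets every symbol of L2 exactly once, so all 49 pairs are distinct (49 of 49).
Conclusion: YES.

YES


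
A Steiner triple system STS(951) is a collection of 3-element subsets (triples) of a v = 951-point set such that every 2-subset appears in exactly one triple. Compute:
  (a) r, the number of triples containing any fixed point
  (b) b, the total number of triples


An STS(v) is a 2-(v, 3, 1) BIBD: block size k = 3, λ = 1.
Replication: r(k − 1) = λ(v − 1) ⇒ r·2 = 951 − 1 = 950 ⇒ r = 475.
Block count: bk = vr ⇒ b·3 = 951·475 = 451725 ⇒ b = 150575.
(Check via b = v(v − 1)/6 = 951·950/6 = 903450/6 = 150575.)

r = 475, b = 150575.


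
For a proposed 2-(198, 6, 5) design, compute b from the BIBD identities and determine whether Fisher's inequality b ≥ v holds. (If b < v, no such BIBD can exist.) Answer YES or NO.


r = λ(v − 1)/(k − 1) = 5·197/5 = 197.
b = vr/k = 198·197/6 = 6501.
Fisher's inequality: b ≥ v ⇔ 6501 ≥ 198? YES.

YES


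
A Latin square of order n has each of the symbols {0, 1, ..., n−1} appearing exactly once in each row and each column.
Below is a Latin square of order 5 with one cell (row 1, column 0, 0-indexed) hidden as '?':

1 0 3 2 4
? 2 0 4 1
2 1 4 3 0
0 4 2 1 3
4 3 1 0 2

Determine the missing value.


Row 1 contains symbols [0, 1, 2, 4] — missing [3].
Column 0 contains symbols [0, 1, 2, 4] — missing [3].
The missing symbol must appear in both missing sets; intersection = [3].
Therefore the hidden value is 3.

Missing value = 3.


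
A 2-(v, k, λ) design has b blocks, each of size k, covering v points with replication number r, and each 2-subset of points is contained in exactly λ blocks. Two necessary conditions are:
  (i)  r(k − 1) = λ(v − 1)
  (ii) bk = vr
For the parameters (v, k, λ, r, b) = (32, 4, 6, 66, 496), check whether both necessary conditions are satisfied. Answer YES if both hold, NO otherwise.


Condition (i): r(k − 1) = 66·3 = 198; λ(v − 1) = 6·31 = 186. Match? NO.
Condition (ii): bk = 496·4 = 1984; vr = 32·66 = 2112. Match? NO.
Both conditions hold? NO.

NO


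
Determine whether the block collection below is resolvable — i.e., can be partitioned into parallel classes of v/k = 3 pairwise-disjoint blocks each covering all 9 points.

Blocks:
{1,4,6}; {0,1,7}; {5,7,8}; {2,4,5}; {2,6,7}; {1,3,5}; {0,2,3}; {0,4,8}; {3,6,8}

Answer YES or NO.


v = 9, block size k = 3, number of blocks = 9.
For resolvability, blocks must partition into parallel classes of size v/k = 3.
Total blocks must therefore be a multiple of 3: 9 = 3·3 + 0 ⇒ divisible ✓.
Greedy packing gives 3 candidate class(es). Each should be a full parallel class (size 3, covers all 9 points).
  Class 1 (3 blocks): {1,4,6}; {5,7,8}; {0,2,3}. Points covered: [0, 1, 2, 3, 4, 5, 6, 7, 8].
  Class 2 (3 blocks): {0,1,7}; {2,4,5}; {3,6,8}. Points covered: [0, 1, 2, 3, 4, 5, 6, 7, 8].
  Class 3 (3 blocks): {2,6,7}; {1,3,5}; {0,4,8}. Points covered: [0, 1, 2, 3, 4, 5, 6, 7, 8].
All classes full (size 3)? YES. All classes cover every point? YES.
Resolvable? YES.

YES


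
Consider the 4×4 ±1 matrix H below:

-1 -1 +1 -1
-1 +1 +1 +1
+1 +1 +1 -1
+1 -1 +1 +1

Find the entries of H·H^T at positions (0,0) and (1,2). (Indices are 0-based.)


Row 0 of H: [-1, -1, 1, -1].
Row 1 of H: [-1, 1, 1, 1].
Row 2 of H: [1, 1, 1, -1].
(H·H^T)[0][0] = Σ_j H[0][j]·H[0][j] = (-1)² + (-1)² + (1)² + (-1)² = 1 + 1 + 1 + 1 = 4.
(H·H^T)[1][2] = Σ_j H[1][j]·H[2][j] = (-1)·(1) + (1)·(1) + (1)·(1) + (1)·(-1) = -1 + 1 + 1 + -1 = 0.
So rows 1 and 2 are orthogonal; the diagonal entry equals n = 4.

(0,0) entry = 4; (1,2) entry = 0.


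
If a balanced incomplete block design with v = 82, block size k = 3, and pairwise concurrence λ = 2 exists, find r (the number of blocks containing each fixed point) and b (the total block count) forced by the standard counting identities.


Any 2-(v, k, λ) BIBD satisfies two necessary conditions:
  (i)  Each point sits in r blocks, and counting incidences through any fixed point gives r(k − 1) = λ(v − 1), so r = λ(v − 1)/(k − 1).
  (ii) Total incidences bk = vr, so b = vr/k.
Step 1: r = λ(v − 1)/(k − 1) = 2·(82 − 1)/(3 − 1) = 2·81/2 = 162/2 = 81.
Step 2: b = vr/k = 82·81/3 = 6642/3 = 2214.
Check integrality: r = 81 ∈ Z ✓, b = 2214 ∈ Z ✓.
(These identities are necessary conditions: they determine r and b for any design with these parameters, but do not by themselves prove that one exists.)

r = 81, b = 2214.


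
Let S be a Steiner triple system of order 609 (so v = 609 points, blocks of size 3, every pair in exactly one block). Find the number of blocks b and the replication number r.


An STS(v) is a 2-(v, 3, 1) BIBD: block size k = 3, λ = 1.
Replication: r(k − 1) = λ(v − 1) ⇒ r·2 = 609 − 1 = 608 ⇒ r = 304.
Block count: bk = vr ⇒ b·3 = 609·304 = 185136 ⇒ b = 61712.

r = 304, b = 61712.


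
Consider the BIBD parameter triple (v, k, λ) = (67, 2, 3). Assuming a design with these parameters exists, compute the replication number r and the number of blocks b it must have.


Any 2-(v, k, λ) BIBD satisfies two necessary conditions:
  (i)  Each point sits in r blocks, and counting incidences through any fixed point gives r(k − 1) = λ(v − 1), so r = λ(v − 1)/(k − 1).
  (ii) Total incidences bk = vr, so b = vr/k.
Step 1: r = λ(v − 1)/(k − 1) = 3·(67 − 1)/(2 − 1) = 3·66/1 = 198/1 = 198.
Step 2: b = vr/k = 67·198/2 = 13266/2 = 6633.
Check integrality: r = 198 ∈ Z ✓, b = 6633 ∈ Z ✓.
(These identities are necessary conditions: they determine r and b for any design with these parameters, but do not by themselves prove that one exists.)

r = 198, b = 6633.


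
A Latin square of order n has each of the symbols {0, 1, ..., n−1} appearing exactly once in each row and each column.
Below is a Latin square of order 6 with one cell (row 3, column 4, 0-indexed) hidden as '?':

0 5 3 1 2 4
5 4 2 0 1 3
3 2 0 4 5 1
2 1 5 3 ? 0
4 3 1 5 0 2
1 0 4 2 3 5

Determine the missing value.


Row 3 contains symbols [0, 1, 2, 3, 5] — missing [4].
Column 4 contains symbols [0, 1, 2, 3, 5] — missing [4].
The missing symbol must appear in both missing sets; intersection = [4].
Therefore the hidden value is 4.

Missing value = 4.


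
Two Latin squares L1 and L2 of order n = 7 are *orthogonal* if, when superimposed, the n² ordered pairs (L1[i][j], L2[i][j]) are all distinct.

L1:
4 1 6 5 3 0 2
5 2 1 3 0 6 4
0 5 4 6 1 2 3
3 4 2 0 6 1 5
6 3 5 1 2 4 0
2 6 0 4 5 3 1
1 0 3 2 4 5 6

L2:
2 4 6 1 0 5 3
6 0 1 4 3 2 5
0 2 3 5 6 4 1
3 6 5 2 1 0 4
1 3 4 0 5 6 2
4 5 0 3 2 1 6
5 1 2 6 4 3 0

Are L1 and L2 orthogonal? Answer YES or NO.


Form the n² = 49 superimposed pairs (L1[i][j], L2[i][j]), row by row (rows and columns indexed from 0):
row 0: (4,2) (1,4) (6,6) (5,1) (3,0) (0,5) (2,3)
row 1: (5,6) (2,0) (1,1) (3,4) (0,3) (6,2) (4,5)
row 2: (0,0) (5,2) (4,3) (6,5) (1,6) (2,4) (3,1)
row 3: (3,3) (4,6) (2,5) (0,2) (6,1) (1,0) (5,4)
row 4: (6,1) (3,3) (5,4) (1,0) (2,5) (4,6) (0,2)
row 5: (2,4) (6,5) (0,0) (4,3) (5,2) (3,1) (1,6)
row 6: (1,5) (0,1) (3,2) (2,6) (4,4) (5,3) (6,0)
Orthogonality requires all 49 pairs distinct.
But the pair (6,1) repeats: cell (3,4) has L1 = 6, L2 = 1, and cell (4,0) has L1 = 6, L2 = 1.
A repeated pair means some other pair never occurs (only 35 distinct pairs out of 49), so the squares are not orthogonal.
Conclusion: NO.

NO


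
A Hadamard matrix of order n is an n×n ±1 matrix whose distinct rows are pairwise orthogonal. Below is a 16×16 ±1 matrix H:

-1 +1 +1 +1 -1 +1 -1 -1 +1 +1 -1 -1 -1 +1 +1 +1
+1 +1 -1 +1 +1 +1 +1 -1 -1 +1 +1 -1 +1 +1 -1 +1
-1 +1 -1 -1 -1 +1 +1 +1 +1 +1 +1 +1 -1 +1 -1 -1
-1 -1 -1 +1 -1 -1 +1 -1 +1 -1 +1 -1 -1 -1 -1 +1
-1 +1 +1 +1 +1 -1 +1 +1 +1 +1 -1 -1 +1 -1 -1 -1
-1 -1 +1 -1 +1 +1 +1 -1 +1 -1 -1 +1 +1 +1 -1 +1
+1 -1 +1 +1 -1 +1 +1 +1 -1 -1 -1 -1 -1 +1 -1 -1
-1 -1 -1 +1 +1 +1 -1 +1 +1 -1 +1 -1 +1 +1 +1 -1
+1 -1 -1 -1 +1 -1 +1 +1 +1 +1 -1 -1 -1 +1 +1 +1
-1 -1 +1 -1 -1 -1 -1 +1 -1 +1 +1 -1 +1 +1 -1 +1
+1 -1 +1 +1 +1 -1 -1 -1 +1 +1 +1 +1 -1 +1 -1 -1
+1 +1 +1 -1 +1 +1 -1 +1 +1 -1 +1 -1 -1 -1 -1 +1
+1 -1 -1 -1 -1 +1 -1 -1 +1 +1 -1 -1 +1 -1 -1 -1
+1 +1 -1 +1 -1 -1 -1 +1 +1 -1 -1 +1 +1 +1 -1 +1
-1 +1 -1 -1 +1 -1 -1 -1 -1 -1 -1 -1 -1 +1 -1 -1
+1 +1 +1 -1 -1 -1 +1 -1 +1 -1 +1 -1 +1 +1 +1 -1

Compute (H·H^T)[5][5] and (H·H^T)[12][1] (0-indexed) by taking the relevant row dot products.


Row 1 of H: [1, 1, -1, 1, 1, 1, 1, -1, -1, 1, 1, -1, 1, 1, -1, 1].
Row 5 of H: [-1, -1, 1, -1, 1, 1, 1, -1, 1, -1, -1, 1, 1, 1, -1, 1].
Row 12 of H: [1, -1, -1, -1, -1, 1, -1, -1, 1, 1, -1, -1, 1, -1, -1, -1].
(H·H^T)[5][5] = Σ_j H[5][j]·H[5][j] = (-1)² + (-1)² + (1)² + (-1)² + (1)² + (1)² + (1)² + (-1)² + (1)² + (-1)² + (-1)² + (1)² + (1)² + (1)² + (-1)² + (1)² = 1 + 1 + 1 + 1 + 1 + 1 + 1 + 1 + 1 + 1 + 1 + 1 + 1 + 1 + 1 + 1 = 16.
(H·H^T)[12][1] = Σ_j H[12][j]·H[1][j] = (1)·(1) + (-1)·(1) + (-1)·(-1) + (-1)·(1) + (-1)·(1) + (1)·(1) + (-1)·(1) + (-1)·(-1) + (1)·(-1) + (1)·(1) + (-1)·(1) + (-1)·(-1) + (1)·(1) + (-1)·(1) + (-1)·(-1) + (-1)·(1) = 1 + -1 + 1 + -1 + -1 + 1 + -1 + 1 + -1 + 1 + -1 + 1 + 1 + -1 + 1 + -1 = 0.
So rows 12 and 1 are orthogonal; the diagonal entry equals n = 16.

(5,5) entry = 16; (12,1) entry = 0.


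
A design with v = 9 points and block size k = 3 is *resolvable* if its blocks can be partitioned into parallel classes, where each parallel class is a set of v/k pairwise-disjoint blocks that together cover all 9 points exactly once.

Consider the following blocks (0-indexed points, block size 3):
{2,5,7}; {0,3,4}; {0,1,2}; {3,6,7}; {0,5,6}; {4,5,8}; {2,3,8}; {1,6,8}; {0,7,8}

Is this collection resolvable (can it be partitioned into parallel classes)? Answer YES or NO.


v = 9, block size k = 3, number of blocks = 9.
For resolvability, blocks must partition into parallel classes of size v/k = 3.
Total blocks must therefore be a multiple of 3: 9 = 3·3 + 0 ⇒ divisible ✓.
Consider block {0,5,6}. The only other block(s) in the collection disjoint from it are {2,3,8} — just 1 block(s). Any parallel class containing {0,5,6} would need 2 other blocks each disjoint from it, so no parallel class of size 3 can contain {0,5,6}.
Since every block must belong to some parallel class in a resolution, the collection cannot be partitioned into parallel classes.
Resolvable? NO.

NO


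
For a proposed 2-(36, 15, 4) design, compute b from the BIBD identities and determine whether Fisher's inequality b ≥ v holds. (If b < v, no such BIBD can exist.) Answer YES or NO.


r = λ(v − 1)/(k − 1) = 4·35/14 = 10.
b = vr/k = 36·10/15 = 24.
Fisher's inequality: b ≥ v ⇔ 24 ≥ 36? NO.

NO


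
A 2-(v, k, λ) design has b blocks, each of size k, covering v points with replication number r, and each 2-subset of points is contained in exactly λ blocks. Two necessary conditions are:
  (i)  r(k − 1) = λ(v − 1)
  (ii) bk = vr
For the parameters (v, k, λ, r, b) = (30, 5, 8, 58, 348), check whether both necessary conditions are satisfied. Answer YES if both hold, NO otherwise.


Condition (i): r(k − 1) = 58·4 = 232; λ(v − 1) = 8·29 = 232. Match? YES.
Condition (ii): bk = 348·5 = 1740; vr = 30·58 = 1740. Match? YES.
Both conditions hold? YES.

YES


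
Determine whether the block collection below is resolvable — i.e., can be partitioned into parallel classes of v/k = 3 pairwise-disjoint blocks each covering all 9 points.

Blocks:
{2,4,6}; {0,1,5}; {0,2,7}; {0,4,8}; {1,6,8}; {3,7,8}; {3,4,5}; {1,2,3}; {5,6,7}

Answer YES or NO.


v = 9, block size k = 3, number of blocks = 9.
For resolvability, blocks must partition into parallel classes of size v/k = 3.
Total blocks must therefore be a multiple of 3: 9 = 3·3 + 0 ⇒ divisible ✓.
Greedy packing gives 3 candidate class(es). Each should be a full parallel class (size 3, covers all 9 points).
  Class 1 (3 blocks): {2,4,6}; {0,1,5}; {3,7,8}. Points covered: [0, 1, 2, 3, 4, 5, 6, 7, 8].
  Class 2 (3 blocks): {0,2,7}; {1,6,8}; {3,4,5}. Points covered: [0, 1, 2, 3, 4, 5, 6, 7, 8].
  Class 3 (3 blocks): {0,4,8}; {1,2,3}; {5,6,7}. Points covered: [0, 1, 2, 3, 4, 5, 6, 7, 8].
All classes full (size 3)? YES. All classes cover every point? YES.
Resolvable? YES.

YES


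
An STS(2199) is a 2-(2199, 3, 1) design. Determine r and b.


An STS(v) is a 2-(v, 3, 1) BIBD: block size k = 3, λ = 1.
Replication: r(k − 1) = λ(v − 1) ⇒ r·2 = 2199 − 1 = 2198 ⇒ r = 1099.
Block count: bk = vr ⇒ b·3 = 2199·1099 = 2416701 ⇒ b = 805567.
(Check via b = v(v − 1)/6 = 2199·2198/6 = 4833402/6 = 805567.)

r = 1099, b = 805567.


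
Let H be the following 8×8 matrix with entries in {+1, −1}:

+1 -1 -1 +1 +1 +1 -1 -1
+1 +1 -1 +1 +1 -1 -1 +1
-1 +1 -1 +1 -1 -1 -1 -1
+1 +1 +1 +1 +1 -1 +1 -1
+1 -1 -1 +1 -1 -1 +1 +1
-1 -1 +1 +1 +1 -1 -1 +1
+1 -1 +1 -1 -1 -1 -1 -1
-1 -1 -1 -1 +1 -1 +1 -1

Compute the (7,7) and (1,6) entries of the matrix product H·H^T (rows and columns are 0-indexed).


Row 1 of H: [1, 1, -1, 1, 1, -1, -1, 1].
Row 6 of H: [1, -1, 1, -1, -1, -1, -1, -1].
Row 7 of H: [-1, -1, -1, -1, 1, -1, 1, -1].
(H·H^T)[7][7] = Σ_j H[7][j]·H[7][j] = (-1)² + (-1)² + (-1)² + (-1)² + (1)² + (-1)² + (1)² + (-1)² = 1 + 1 + 1 + 1 + 1 + 1 + 1 + 1 = 8.
(H·H^T)[1][6] = Σ_j H[1][j]·H[6][j] = (1)·(1) + (1)·(-1) + (-1)·(1) + (1)·(-1) + (1)·(-1) + (-1)·(-1) + (-1)·(-1) + (1)·(-1) = 1 + -1 + -1 + -1 + -1 + 1 + 1 + -1 = -2.
Rows 1 and 6 are not orthogonal (dot product = -2 ≠ 0), so H is not a Hadamard matrix.

(7,7) entry = 8; (1,6) entry = -2.


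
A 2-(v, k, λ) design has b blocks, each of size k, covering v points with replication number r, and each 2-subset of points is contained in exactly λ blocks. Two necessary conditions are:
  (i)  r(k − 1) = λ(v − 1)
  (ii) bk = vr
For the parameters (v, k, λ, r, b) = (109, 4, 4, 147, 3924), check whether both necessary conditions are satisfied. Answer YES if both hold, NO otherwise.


Condition (i): r(k − 1) = 147·3 = 441; λ(v − 1) = 4·108 = 432. Match? NO.
Condition (ii): bk = 3924·4 = 15696; vr = 109·147 = 16023. Match? NO.
Both conditions hold? NO.

NO
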